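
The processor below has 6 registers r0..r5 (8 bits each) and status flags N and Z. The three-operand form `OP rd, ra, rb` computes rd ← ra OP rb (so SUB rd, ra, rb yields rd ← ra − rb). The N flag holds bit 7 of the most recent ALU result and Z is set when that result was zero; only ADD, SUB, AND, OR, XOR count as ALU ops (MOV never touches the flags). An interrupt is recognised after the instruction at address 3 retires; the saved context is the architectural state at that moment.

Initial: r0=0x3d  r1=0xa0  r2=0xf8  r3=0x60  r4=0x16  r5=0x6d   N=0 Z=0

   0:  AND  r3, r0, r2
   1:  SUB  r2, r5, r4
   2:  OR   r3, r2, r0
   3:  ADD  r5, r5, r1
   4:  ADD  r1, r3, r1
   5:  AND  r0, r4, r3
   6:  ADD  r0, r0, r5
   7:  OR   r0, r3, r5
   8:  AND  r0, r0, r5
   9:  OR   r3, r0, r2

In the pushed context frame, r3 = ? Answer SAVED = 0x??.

SAVED = 0x7f

after  0: r0=0x3d r1=0xa0 r2=0xf8 r3=0x38 r4=0x16 r5=0x6d  N=0 Z=0
after  1: r0=0x3d r1=0xa0 r2=0x57 r3=0x38 r4=0x16 r5=0x6d  N=0 Z=0
after  2: r0=0x3d r1=0xa0 r2=0x57 r3=0x7f r4=0x16 r5=0x6d  N=0 Z=0
after  3: r0=0x3d r1=0xa0 r2=0x57 r3=0x7f r4=0x16 r5=0x0d  N=0 Z=0
-- IRQ taken; context saved, return-PC = 4 --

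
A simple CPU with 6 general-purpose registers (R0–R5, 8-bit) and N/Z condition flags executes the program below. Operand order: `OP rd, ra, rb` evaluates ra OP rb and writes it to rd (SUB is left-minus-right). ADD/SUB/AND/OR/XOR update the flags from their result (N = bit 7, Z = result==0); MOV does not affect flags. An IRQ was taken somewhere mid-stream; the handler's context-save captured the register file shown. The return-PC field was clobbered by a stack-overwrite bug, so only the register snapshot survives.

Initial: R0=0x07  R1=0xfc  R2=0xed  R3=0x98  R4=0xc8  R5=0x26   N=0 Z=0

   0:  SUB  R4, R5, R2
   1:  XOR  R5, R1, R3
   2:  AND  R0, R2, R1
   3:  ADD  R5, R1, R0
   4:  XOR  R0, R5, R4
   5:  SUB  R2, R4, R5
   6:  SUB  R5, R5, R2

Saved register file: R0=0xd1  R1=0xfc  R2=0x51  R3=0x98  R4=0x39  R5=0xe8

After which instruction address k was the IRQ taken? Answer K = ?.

K = 5

after  0: R0=0x07 R1=0xfc R2=0xed R3=0x98 R4=0x39 R5=0x26  N=0 Z=0
after  1: R0=0x07 R1=0xfc R2=0xed R3=0x98 R4=0x39 R5=0x64  N=0 Z=0
after  2: R0=0xec R1=0xfc R2=0xed R3=0x98 R4=0x39 R5=0x64  N=1 Z=0
after  3: R0=0xec R1=0xfc R2=0xed R3=0x98 R4=0x39 R5=0xe8  N=1 Z=0
after  4: R0=0xd1 R1=0xfc R2=0xed R3=0x98 R4=0x39 R5=0xe8  N=1 Z=0
after  5: R0=0xd1 R1=0xfc R2=0x51 R3=0x98 R4=0x39 R5=0xe8  N=0 Z=0
-- IRQ taken; context saved, return-PC = 6 --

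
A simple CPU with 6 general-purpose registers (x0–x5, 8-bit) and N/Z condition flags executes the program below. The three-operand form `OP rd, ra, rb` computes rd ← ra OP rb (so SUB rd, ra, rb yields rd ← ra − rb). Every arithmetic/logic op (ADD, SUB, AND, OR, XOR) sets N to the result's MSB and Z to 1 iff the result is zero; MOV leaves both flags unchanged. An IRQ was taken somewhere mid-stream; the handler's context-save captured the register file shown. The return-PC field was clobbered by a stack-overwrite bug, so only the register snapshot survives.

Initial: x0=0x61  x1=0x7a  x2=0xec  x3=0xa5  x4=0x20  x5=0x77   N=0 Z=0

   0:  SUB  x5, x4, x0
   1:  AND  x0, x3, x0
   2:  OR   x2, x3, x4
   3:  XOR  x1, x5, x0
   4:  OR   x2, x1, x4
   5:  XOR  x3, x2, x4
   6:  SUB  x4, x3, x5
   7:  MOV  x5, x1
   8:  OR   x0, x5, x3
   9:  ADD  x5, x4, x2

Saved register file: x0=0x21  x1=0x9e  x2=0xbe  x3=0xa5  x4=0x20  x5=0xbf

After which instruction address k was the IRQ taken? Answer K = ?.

after  0: x0=0x61 x1=0x7a x2=0xec x3=0xa5 x4=0x20 x5=0xbf  N=1 Z=0
after  1: x0=0x21 x1=0x7a x2=0xec x3=0xa5 x4=0x20 x5=0xbf  N=0 Z=0
after  2: x0=0x21 x1=0x7a x2=0xa5 x3=0xa5 x4=0x20 x5=0xbf  N=1 Z=0
after  3: x0=0x21 x1=0x9e x2=0xa5 x3=0xa5 x4=0x20 x5=0xbf  N=1 Z=0
after  4: x0=0x21 x1=0x9e x2=0xbe x3=0xa5 x4=0x20 x5=0xbf  N=1 Z=0
-- IRQ taken; context saved, return-PC = 5 --

K = 4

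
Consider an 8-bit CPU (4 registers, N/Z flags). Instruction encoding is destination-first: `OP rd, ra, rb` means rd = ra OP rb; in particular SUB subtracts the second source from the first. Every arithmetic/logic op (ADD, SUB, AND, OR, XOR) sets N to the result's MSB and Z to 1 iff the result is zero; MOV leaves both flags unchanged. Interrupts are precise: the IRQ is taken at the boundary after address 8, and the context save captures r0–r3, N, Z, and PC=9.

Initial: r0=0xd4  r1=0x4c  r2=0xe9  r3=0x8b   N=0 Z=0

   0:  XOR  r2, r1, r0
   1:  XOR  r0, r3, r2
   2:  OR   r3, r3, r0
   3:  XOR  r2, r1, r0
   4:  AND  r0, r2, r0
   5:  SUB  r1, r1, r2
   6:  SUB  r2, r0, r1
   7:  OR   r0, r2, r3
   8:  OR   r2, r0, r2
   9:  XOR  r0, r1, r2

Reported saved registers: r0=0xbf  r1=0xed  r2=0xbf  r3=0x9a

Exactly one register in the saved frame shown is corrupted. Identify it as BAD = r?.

BAD = r3

after  0: r0=0xd4 r1=0x4c r2=0x98 r3=0x8b  N=1 Z=0
after  1: r0=0x13 r1=0x4c r2=0x98 r3=0x8b  N=0 Z=0
after  2: r0=0x13 r1=0x4c r2=0x98 r3=0x9b  N=1 Z=0
after  3: r0=0x13 r1=0x4c r2=0x5f r3=0x9b  N=0 Z=0
after  4: r0=0x13 r1=0x4c r2=0x5f r3=0x9b  N=0 Z=0
after  5: r0=0x13 r1=0xed r2=0x5f r3=0x9b  N=1 Z=0
after  6: r0=0x13 r1=0xed r2=0x26 r3=0x9b  N=0 Z=0
after  7: r0=0xbf r1=0xed r2=0x26 r3=0x9b  N=1 Z=0
after  8: r0=0xbf r1=0xed r2=0xbf r3=0x9b  N=1 Z=0
-- IRQ taken; context saved, return-PC = 9 --
mismatch: r3: reported 0x9a vs actual 0x9b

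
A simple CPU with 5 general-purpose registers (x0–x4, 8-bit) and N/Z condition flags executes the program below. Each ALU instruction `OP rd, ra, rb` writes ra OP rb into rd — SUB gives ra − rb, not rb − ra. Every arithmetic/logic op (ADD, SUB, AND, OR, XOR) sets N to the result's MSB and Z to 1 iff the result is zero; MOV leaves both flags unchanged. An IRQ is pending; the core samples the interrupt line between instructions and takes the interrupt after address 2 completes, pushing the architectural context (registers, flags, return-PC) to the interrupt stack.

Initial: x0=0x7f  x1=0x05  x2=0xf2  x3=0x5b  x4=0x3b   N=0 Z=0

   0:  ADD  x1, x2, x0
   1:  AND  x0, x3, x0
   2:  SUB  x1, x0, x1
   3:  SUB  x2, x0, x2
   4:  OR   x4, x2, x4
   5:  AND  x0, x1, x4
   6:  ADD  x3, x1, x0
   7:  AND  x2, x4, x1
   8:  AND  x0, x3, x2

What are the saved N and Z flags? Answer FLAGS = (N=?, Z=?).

after  0: x0=0x7f x1=0x71 x2=0xf2 x3=0x5b x4=0x3b  N=0 Z=0
after  1: x0=0x5b x1=0x71 x2=0xf2 x3=0x5b x4=0x3b  N=0 Z=0
after  2: x0=0x5b x1=0xea x2=0xf2 x3=0x5b x4=0x3b  N=1 Z=0
-- IRQ taken; context saved, return-PC = 3 --

FLAGS = (N=1, Z=0)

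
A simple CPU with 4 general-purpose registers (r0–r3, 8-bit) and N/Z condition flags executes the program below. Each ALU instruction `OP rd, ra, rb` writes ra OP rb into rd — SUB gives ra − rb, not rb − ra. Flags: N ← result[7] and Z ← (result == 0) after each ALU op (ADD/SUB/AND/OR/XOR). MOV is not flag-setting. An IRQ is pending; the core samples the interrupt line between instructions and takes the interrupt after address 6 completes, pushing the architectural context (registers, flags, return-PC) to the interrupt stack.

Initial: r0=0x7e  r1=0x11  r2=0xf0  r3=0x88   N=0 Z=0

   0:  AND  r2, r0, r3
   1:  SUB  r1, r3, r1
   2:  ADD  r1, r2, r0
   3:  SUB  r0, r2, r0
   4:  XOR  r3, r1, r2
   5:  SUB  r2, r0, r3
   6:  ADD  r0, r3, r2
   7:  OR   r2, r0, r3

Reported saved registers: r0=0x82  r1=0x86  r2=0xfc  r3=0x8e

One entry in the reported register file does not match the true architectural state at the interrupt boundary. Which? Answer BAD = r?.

BAD = r0

after  0: r0=0x7e r1=0x11 r2=0x08 r3=0x88  N=0 Z=0
after  1: r0=0x7e r1=0x77 r2=0x08 r3=0x88  N=0 Z=0
after  2: r0=0x7e r1=0x86 r2=0x08 r3=0x88  N=1 Z=0
after  3: r0=0x8a r1=0x86 r2=0x08 r3=0x88  N=1 Z=0
after  4: r0=0x8a r1=0x86 r2=0x08 r3=0x8e  N=1 Z=0
after  5: r0=0x8a r1=0x86 r2=0xfc r3=0x8e  N=1 Z=0
after  6: r0=0x8a r1=0x86 r2=0xfc r3=0x8e  N=1 Z=0
-- IRQ taken; context saved, return-PC = 7 --
mismatch: r0: reported 0x82 vs actual 0x8a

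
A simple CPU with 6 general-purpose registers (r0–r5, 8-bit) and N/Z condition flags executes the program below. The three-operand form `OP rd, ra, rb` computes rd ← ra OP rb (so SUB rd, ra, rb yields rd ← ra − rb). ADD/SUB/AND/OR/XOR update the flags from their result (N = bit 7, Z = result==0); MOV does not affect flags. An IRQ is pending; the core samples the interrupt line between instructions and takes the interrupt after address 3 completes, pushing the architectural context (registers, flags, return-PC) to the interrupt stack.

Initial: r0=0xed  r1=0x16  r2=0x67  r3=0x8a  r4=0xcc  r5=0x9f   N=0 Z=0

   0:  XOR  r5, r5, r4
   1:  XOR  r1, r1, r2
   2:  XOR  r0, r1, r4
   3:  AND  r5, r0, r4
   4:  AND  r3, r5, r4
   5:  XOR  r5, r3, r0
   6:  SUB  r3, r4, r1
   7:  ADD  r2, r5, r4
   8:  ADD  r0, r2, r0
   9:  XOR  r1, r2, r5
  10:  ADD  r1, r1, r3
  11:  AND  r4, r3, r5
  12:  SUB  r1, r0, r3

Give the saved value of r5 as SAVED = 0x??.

SAVED = 0x8c

after  0: r0=0xed r1=0x16 r2=0x67 r3=0x8a r4=0xcc r5=0x53  N=0 Z=0
after  1: r0=0xed r1=0x71 r2=0x67 r3=0x8a r4=0xcc r5=0x53  N=0 Z=0
after  2: r0=0xbd r1=0x71 r2=0x67 r3=0x8a r4=0xcc r5=0x53  N=1 Z=0
after  3: r0=0xbd r1=0x71 r2=0x67 r3=0x8a r4=0xcc r5=0x8c  N=1 Z=0
-- IRQ taken; context saved, return-PC = 4 --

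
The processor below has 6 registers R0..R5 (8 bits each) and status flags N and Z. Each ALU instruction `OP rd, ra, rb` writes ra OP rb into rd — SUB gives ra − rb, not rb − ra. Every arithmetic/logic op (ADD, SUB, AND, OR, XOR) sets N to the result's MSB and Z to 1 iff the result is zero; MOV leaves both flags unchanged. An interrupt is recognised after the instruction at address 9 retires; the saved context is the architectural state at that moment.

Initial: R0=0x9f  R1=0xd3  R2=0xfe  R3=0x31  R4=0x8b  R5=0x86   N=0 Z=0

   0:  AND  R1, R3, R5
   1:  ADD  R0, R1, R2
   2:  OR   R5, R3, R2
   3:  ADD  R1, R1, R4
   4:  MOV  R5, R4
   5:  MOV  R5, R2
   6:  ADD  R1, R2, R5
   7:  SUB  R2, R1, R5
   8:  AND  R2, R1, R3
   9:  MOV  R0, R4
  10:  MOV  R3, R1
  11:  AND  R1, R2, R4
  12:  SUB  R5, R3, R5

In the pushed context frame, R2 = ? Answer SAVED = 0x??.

after  0: R0=0x9f R1=0x00 R2=0xfe R3=0x31 R4=0x8b R5=0x86  N=0 Z=1
after  1: R0=0xfe R1=0x00 R2=0xfe R3=0x31 R4=0x8b R5=0x86  N=1 Z=0
after  2: R0=0xfe R1=0x00 R2=0xfe R3=0x31 R4=0x8b R5=0xff  N=1 Z=0
after  3: R0=0xfe R1=0x8b R2=0xfe R3=0x31 R4=0x8b R5=0xff  N=1 Z=0
after  4: R0=0xfe R1=0x8b R2=0xfe R3=0x31 R4=0x8b R5=0x8b  N=1 Z=0
after  5: R0=0xfe R1=0x8b R2=0xfe R3=0x31 R4=0x8b R5=0xfe  N=1 Z=0
after  6: R0=0xfe R1=0xfc R2=0xfe R3=0x31 R4=0x8b R5=0xfe  N=1 Z=0
after  7: R0=0xfe R1=0xfc R2=0xfe R3=0x31 R4=0x8b R5=0xfe  N=1 Z=0
after  8: R0=0xfe R1=0xfc R2=0x30 R3=0x31 R4=0x8b R5=0xfe  N=0 Z=0
after  9: R0=0x8b R1=0xfc R2=0x30 R3=0x31 R4=0x8b R5=0xfe  N=0 Z=0
-- IRQ taken; context saved, return-PC = 10 --

SAVED = 0x30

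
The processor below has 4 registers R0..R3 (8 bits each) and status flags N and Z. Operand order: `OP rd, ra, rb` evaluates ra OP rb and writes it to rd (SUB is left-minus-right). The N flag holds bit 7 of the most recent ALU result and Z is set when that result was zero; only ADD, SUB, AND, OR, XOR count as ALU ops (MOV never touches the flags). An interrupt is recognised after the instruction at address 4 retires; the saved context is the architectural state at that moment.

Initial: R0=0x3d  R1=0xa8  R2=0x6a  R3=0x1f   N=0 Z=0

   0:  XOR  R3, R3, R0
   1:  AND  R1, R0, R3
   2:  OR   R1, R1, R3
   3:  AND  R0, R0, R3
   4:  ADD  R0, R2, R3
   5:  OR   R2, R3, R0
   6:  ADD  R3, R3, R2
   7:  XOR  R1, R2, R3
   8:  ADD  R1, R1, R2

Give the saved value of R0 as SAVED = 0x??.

after  0: R0=0x3d R1=0xa8 R2=0x6a R3=0x22  N=0 Z=0
after  1: R0=0x3d R1=0x20 R2=0x6a R3=0x22  N=0 Z=0
after  2: R0=0x3d R1=0x22 R2=0x6a R3=0x22  N=0 Z=0
after  3: R0=0x20 R1=0x22 R2=0x6a R3=0x22  N=0 Z=0
after  4: R0=0x8c R1=0x22 R2=0x6a R3=0x22  N=1 Z=0
-- IRQ taken; context saved, return-PC = 5 --

SAVED = 0x8c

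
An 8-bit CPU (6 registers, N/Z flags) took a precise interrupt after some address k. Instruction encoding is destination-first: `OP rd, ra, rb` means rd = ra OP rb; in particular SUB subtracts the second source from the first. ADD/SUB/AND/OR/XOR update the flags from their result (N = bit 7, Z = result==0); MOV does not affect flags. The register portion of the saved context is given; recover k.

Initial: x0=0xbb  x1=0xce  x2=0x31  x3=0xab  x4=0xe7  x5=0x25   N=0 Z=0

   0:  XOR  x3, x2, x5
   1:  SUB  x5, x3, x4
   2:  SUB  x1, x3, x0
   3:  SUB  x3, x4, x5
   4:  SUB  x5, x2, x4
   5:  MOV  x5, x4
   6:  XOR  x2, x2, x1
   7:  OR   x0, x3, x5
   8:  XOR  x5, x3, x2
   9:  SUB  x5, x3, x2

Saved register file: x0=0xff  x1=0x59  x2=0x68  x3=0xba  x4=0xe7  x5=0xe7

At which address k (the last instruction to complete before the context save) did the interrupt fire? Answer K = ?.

K = 7

after  0: x0=0xbb x1=0xce x2=0x31 x3=0x14 x4=0xe7 x5=0x25  N=0 Z=0
after  1: x0=0xbb x1=0xce x2=0x31 x3=0x14 x4=0xe7 x5=0x2d  N=0 Z=0
after  2: x0=0xbb x1=0x59 x2=0x31 x3=0x14 x4=0xe7 x5=0x2d  N=0 Z=0
after  3: x0=0xbb x1=0x59 x2=0x31 x3=0xba x4=0xe7 x5=0x2d  N=1 Z=0
after  4: x0=0xbb x1=0x59 x2=0x31 x3=0xba x4=0xe7 x5=0x4a  N=0 Z=0
after  5: x0=0xbb x1=0x59 x2=0x31 x3=0xba x4=0xe7 x5=0xe7  N=0 Z=0
after  6: x0=0xbb x1=0x59 x2=0x68 x3=0xba x4=0xe7 x5=0xe7  N=0 Z=0
after  7: x0=0xff x1=0x59 x2=0x68 x3=0xba x4=0xe7 x5=0xe7  N=1 Z=0
-- IRQ taken; context saved, return-PC = 8 --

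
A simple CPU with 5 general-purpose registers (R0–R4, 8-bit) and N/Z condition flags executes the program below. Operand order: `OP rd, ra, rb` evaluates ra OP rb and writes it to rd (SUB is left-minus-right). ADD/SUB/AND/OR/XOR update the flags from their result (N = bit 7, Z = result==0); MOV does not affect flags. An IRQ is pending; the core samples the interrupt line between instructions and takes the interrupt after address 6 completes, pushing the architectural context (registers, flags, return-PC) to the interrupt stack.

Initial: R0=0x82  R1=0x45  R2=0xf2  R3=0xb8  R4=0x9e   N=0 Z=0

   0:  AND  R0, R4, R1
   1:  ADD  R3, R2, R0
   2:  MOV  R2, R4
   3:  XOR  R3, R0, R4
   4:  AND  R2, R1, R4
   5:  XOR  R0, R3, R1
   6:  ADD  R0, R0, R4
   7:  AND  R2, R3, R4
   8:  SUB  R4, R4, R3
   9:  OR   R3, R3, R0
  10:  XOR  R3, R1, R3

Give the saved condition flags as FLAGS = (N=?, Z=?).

FLAGS = (N=0, Z=0)

after  0: R0=0x04 R1=0x45 R2=0xf2 R3=0xb8 R4=0x9e  N=0 Z=0
after  1: R0=0x04 R1=0x45 R2=0xf2 R3=0xf6 R4=0x9e  N=1 Z=0
after  2: R0=0x04 R1=0x45 R2=0x9e R3=0xf6 R4=0x9e  N=1 Z=0
after  3: R0=0x04 R1=0x45 R2=0x9e R3=0x9a R4=0x9e  N=1 Z=0
after  4: R0=0x04 R1=0x45 R2=0x04 R3=0x9a R4=0x9e  N=0 Z=0
after  5: R0=0xdf R1=0x45 R2=0x04 R3=0x9a R4=0x9e  N=1 Z=0
after  6: R0=0x7d R1=0x45 R2=0x04 R3=0x9a R4=0x9e  N=0 Z=0
-- IRQ taken; context saved, return-PC = 7 --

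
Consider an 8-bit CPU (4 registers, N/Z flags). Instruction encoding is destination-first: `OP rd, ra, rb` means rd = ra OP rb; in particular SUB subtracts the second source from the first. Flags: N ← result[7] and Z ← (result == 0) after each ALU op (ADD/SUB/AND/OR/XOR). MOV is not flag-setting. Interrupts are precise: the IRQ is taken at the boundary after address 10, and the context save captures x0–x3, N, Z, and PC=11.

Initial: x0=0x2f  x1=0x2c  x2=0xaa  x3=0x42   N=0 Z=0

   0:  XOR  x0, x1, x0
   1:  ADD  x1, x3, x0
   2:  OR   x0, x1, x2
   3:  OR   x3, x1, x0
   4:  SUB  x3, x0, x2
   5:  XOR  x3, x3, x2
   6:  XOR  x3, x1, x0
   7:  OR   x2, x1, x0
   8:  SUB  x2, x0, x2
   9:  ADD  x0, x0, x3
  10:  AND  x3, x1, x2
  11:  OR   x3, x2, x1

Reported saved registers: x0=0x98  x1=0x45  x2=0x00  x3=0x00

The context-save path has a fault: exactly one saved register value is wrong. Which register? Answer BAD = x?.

after  0: x0=0x03 x1=0x2c x2=0xaa x3=0x42  N=0 Z=0
after  1: x0=0x03 x1=0x45 x2=0xaa x3=0x42  N=0 Z=0
after  2: x0=0xef x1=0x45 x2=0xaa x3=0x42  N=1 Z=0
after  3: x0=0xef x1=0x45 x2=0xaa x3=0xef  N=1 Z=0
after  4: x0=0xef x1=0x45 x2=0xaa x3=0x45  N=0 Z=0
after  5: x0=0xef x1=0x45 x2=0xaa x3=0xef  N=1 Z=0
after  6: x0=0xef x1=0x45 x2=0xaa x3=0xaa  N=1 Z=0
after  7: x0=0xef x1=0x45 x2=0xef x3=0xaa  N=1 Z=0
after  8: x0=0xef x1=0x45 x2=0x00 x3=0xaa  N=0 Z=1
after  9: x0=0x99 x1=0x45 x2=0x00 x3=0xaa  N=1 Z=0
after 10: x0=0x99 x1=0x45 x2=0x00 x3=0x00  N=0 Z=1
-- IRQ taken; context saved, return-PC = 11 --
mismatch: x0: reported 0x98 vs actual 0x99

BAD = x0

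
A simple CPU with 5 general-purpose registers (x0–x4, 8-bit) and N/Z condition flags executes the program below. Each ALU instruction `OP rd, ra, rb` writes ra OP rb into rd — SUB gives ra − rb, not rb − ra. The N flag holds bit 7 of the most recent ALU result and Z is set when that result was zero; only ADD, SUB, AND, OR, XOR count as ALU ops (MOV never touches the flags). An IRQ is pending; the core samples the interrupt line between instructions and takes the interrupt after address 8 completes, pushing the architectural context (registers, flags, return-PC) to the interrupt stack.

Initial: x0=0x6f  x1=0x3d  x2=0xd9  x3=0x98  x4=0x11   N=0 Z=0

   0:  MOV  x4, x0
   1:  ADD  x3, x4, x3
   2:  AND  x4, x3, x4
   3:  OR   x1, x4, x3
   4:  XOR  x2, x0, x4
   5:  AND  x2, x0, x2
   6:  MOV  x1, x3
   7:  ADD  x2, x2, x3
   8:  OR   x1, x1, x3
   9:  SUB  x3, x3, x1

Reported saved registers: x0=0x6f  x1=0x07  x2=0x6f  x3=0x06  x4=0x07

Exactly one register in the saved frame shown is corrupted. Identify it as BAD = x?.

BAD = x3

after  0: x0=0x6f x1=0x3d x2=0xd9 x3=0x98 x4=0x6f  N=0 Z=0
after  1: x0=0x6f x1=0x3d x2=0xd9 x3=0x07 x4=0x6f  N=0 Z=0
after  2: x0=0x6f x1=0x3d x2=0xd9 x3=0x07 x4=0x07  N=0 Z=0
after  3: x0=0x6f x1=0x07 x2=0xd9 x3=0x07 x4=0x07  N=0 Z=0
after  4: x0=0x6f x1=0x07 x2=0x68 x3=0x07 x4=0x07  N=0 Z=0
after  5: x0=0x6f x1=0x07 x2=0x68 x3=0x07 x4=0x07  N=0 Z=0
after  6: x0=0x6f x1=0x07 x2=0x68 x3=0x07 x4=0x07  N=0 Z=0
after  7: x0=0x6f x1=0x07 x2=0x6f x3=0x07 x4=0x07  N=0 Z=0
after  8: x0=0x6f x1=0x07 x2=0x6f x3=0x07 x4=0x07  N=0 Z=0
-- IRQ taken; context saved, return-PC = 9 --
mismatch: x3: reported 0x06 vs actual 0x07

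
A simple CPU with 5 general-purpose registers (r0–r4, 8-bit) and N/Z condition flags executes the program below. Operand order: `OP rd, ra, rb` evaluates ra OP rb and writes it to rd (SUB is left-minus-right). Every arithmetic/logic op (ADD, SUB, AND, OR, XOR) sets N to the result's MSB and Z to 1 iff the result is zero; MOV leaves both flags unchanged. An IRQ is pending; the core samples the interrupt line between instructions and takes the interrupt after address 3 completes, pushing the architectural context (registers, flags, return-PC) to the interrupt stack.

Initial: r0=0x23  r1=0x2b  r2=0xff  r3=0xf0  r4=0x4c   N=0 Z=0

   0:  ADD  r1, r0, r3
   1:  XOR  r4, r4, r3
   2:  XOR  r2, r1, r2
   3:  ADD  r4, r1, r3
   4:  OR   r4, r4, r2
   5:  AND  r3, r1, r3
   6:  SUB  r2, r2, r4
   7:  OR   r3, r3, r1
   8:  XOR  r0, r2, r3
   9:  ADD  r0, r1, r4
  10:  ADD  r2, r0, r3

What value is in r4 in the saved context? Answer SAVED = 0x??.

SAVED = 0x03

after  0: r0=0x23 r1=0x13 r2=0xff r3=0xf0 r4=0x4c  N=0 Z=0
after  1: r0=0x23 r1=0x13 r2=0xff r3=0xf0 r4=0xbc  N=1 Z=0
after  2: r0=0x23 r1=0x13 r2=0xec r3=0xf0 r4=0xbc  N=1 Z=0
after  3: r0=0x23 r1=0x13 r2=0xec r3=0xf0 r4=0x03  N=0 Z=0
-- IRQ taken; context saved, return-PC = 4 --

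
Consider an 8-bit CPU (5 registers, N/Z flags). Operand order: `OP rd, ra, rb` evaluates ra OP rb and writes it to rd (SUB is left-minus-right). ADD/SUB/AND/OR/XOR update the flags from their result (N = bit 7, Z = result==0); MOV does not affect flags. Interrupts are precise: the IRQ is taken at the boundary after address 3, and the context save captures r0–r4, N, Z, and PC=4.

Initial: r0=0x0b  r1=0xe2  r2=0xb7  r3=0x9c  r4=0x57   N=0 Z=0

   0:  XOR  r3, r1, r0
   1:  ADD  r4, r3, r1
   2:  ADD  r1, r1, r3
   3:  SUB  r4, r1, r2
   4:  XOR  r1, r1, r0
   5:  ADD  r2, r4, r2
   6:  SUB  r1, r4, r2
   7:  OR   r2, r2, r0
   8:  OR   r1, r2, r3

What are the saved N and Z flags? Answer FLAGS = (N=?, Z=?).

FLAGS = (N=0, Z=0)

after  0: r0=0x0b r1=0xe2 r2=0xb7 r3=0xe9 r4=0x57  N=1 Z=0
after  1: r0=0x0b r1=0xe2 r2=0xb7 r3=0xe9 r4=0xcb  N=1 Z=0
after  2: r0=0x0b r1=0xcb r2=0xb7 r3=0xe9 r4=0xcb  N=1 Z=0
after  3: r0=0x0b r1=0xcb r2=0xb7 r3=0xe9 r4=0x14  N=0 Z=0
-- IRQ taken; context saved, return-PC = 4 --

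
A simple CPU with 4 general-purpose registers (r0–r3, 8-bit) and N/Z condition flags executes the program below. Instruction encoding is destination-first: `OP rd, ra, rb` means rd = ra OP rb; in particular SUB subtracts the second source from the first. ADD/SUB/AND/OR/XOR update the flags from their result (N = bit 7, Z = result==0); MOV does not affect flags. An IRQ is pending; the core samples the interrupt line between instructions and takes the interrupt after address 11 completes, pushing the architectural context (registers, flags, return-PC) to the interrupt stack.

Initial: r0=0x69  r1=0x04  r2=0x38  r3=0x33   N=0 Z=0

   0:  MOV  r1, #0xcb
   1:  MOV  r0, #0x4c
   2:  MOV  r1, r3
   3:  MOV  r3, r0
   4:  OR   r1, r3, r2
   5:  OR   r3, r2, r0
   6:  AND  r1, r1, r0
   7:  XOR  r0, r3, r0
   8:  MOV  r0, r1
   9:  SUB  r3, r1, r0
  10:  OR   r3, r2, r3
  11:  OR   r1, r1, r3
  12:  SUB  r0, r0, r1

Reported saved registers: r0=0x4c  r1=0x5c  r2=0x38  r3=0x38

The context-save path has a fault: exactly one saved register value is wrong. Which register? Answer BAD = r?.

BAD = r1

after  0: r0=0x69 r1=0xcb r2=0x38 r3=0x33  N=0 Z=0
after  1: r0=0x4c r1=0xcb r2=0x38 r3=0x33  N=0 Z=0
after  2: r0=0x4c r1=0x33 r2=0x38 r3=0x33  N=0 Z=0
after  3: r0=0x4c r1=0x33 r2=0x38 r3=0x4c  N=0 Z=0
after  4: r0=0x4c r1=0x7c r2=0x38 r3=0x4c  N=0 Z=0
after  5: r0=0x4c r1=0x7c r2=0x38 r3=0x7c  N=0 Z=0
after  6: r0=0x4c r1=0x4c r2=0x38 r3=0x7c  N=0 Z=0
after  7: r0=0x30 r1=0x4c r2=0x38 r3=0x7c  N=0 Z=0
after  8: r0=0x4c r1=0x4c r2=0x38 r3=0x7c  N=0 Z=0
after  9: r0=0x4c r1=0x4c r2=0x38 r3=0x00  N=0 Z=1
after 10: r0=0x4c r1=0x4c r2=0x38 r3=0x38  N=0 Z=0
after 11: r0=0x4c r1=0x7c r2=0x38 r3=0x38  N=0 Z=0
-- IRQ taken; context saved, return-PC = 12 --
mismatch: r1: reported 0x5c vs actual 0x7c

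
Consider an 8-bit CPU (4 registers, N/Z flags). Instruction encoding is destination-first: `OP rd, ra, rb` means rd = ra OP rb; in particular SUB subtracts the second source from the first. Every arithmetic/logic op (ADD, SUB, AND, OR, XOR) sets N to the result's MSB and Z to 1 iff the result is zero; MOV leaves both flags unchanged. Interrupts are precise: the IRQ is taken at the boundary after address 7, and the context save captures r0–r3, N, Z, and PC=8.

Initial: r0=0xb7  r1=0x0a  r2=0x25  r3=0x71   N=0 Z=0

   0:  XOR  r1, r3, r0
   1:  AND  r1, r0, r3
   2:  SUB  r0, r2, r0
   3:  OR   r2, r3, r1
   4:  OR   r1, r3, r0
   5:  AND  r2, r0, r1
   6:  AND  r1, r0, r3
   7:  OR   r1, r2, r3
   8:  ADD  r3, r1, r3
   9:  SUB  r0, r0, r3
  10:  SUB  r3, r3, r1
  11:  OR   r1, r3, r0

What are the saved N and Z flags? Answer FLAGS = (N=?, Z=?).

FLAGS = (N=0, Z=0)

after  0: r0=0xb7 r1=0xc6 r2=0x25 r3=0x71  N=1 Z=0
after  1: r0=0xb7 r1=0x31 r2=0x25 r3=0x71  N=0 Z=0
after  2: r0=0x6e r1=0x31 r2=0x25 r3=0x71  N=0 Z=0
after  3: r0=0x6e r1=0x31 r2=0x71 r3=0x71  N=0 Z=0
after  4: r0=0x6e r1=0x7f r2=0x71 r3=0x71  N=0 Z=0
after  5: r0=0x6e r1=0x7f r2=0x6e r3=0x71  N=0 Z=0
after  6: r0=0x6e r1=0x60 r2=0x6e r3=0x71  N=0 Z=0
after  7: r0=0x6e r1=0x7f r2=0x6e r3=0x71  N=0 Z=0
-- IRQ taken; context saved, return-PC = 8 --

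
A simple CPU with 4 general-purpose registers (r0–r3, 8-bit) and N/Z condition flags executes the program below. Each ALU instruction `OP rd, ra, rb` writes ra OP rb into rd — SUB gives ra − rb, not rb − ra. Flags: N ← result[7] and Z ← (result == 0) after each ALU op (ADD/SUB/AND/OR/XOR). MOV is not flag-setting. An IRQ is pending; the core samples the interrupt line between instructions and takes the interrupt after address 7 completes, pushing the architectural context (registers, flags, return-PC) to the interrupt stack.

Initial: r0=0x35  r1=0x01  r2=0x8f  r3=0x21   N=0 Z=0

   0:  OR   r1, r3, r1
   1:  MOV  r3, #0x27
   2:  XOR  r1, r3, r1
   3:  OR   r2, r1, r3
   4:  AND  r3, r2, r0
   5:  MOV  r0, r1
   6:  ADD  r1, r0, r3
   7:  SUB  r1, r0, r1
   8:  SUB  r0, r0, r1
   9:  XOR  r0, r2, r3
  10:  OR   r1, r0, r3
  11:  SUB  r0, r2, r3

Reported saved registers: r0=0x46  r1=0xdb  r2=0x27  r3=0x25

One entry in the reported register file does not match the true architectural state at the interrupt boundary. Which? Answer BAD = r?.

after  0: r0=0x35 r1=0x21 r2=0x8f r3=0x21  N=0 Z=0
after  1: r0=0x35 r1=0x21 r2=0x8f r3=0x27  N=0 Z=0
after  2: r0=0x35 r1=0x06 r2=0x8f r3=0x27  N=0 Z=0
after  3: r0=0x35 r1=0x06 r2=0x27 r3=0x27  N=0 Z=0
after  4: r0=0x35 r1=0x06 r2=0x27 r3=0x25  N=0 Z=0
after  5: r0=0x06 r1=0x06 r2=0x27 r3=0x25  N=0 Z=0
after  6: r0=0x06 r1=0x2b r2=0x27 r3=0x25  N=0 Z=0
after  7: r0=0x06 r1=0xdb r2=0x27 r3=0x25  N=1 Z=0
-- IRQ taken; context saved, return-PC = 8 --
mismatch: r0: reported 0x46 vs actual 0x06

BAD = r0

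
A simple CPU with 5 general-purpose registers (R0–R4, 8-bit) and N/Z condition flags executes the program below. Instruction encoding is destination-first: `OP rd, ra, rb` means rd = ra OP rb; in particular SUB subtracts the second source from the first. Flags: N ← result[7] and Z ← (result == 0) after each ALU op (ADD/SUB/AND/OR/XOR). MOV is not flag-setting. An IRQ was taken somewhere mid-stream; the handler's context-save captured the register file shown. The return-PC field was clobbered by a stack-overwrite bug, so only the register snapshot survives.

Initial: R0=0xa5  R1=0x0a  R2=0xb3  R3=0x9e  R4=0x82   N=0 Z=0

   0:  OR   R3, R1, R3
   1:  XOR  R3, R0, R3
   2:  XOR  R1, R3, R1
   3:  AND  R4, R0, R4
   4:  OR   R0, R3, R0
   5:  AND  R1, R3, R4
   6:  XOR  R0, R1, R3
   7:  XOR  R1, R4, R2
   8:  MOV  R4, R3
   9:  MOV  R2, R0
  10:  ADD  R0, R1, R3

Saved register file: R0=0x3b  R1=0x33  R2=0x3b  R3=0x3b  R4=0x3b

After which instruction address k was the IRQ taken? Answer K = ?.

after  0: R0=0xa5 R1=0x0a R2=0xb3 R3=0x9e R4=0x82  N=1 Z=0
after  1: R0=0xa5 R1=0x0a R2=0xb3 R3=0x3b R4=0x82  N=0 Z=0
after  2: R0=0xa5 R1=0x31 R2=0xb3 R3=0x3b R4=0x82  N=0 Z=0
after  3: R0=0xa5 R1=0x31 R2=0xb3 R3=0x3b R4=0x80  N=1 Z=0
after  4: R0=0xbf R1=0x31 R2=0xb3 R3=0x3b R4=0x80  N=1 Z=0
after  5: R0=0xbf R1=0x00 R2=0xb3 R3=0x3b R4=0x80  N=0 Z=1
after  6: R0=0x3b R1=0x00 R2=0xb3 R3=0x3b R4=0x80  N=0 Z=0
after  7: R0=0x3b R1=0x33 R2=0xb3 R3=0x3b R4=0x80  N=0 Z=0
after  8: R0=0x3b R1=0x33 R2=0xb3 R3=0x3b R4=0x3b  N=0 Z=0
after  9: R0=0x3b R1=0x33 R2=0x3b R3=0x3b R4=0x3b  N=0 Z=0
-- IRQ taken; context saved, return-PC = 10 --

K = 9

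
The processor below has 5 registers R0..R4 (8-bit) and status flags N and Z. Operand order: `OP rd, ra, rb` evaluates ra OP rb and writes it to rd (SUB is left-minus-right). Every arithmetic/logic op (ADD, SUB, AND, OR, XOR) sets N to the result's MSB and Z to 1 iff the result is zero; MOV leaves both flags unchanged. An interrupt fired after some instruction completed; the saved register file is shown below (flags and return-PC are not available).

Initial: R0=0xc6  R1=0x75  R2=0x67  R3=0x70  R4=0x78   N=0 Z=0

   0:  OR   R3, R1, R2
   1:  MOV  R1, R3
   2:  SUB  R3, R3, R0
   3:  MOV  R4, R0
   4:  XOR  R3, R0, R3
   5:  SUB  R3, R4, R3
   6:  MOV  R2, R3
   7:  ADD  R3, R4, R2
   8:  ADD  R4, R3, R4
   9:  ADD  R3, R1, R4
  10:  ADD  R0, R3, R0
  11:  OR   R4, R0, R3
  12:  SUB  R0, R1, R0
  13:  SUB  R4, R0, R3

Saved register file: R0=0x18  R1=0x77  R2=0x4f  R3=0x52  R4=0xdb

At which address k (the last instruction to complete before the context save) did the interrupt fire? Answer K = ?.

K = 10

after  0: R0=0xc6 R1=0x75 R2=0x67 R3=0x77 R4=0x78  N=0 Z=0
after  1: R0=0xc6 R1=0x77 R2=0x67 R3=0x77 R4=0x78  N=0 Z=0
after  2: R0=0xc6 R1=0x77 R2=0x67 R3=0xb1 R4=0x78  N=1 Z=0
after  3: R0=0xc6 R1=0x77 R2=0x67 R3=0xb1 R4=0xc6  N=1 Z=0
after  4: R0=0xc6 R1=0x77 R2=0x67 R3=0x77 R4=0xc6  N=0 Z=0
after  5: R0=0xc6 R1=0x77 R2=0x67 R3=0x4f R4=0xc6  N=0 Z=0
after  6: R0=0xc6 R1=0x77 R2=0x4f R3=0x4f R4=0xc6  N=0 Z=0
after  7: R0=0xc6 R1=0x77 R2=0x4f R3=0x15 R4=0xc6  N=0 Z=0
after  8: R0=0xc6 R1=0x77 R2=0x4f R3=0x15 R4=0xdb  N=1 Z=0
after  9: R0=0xc6 R1=0x77 R2=0x4f R3=0x52 R4=0xdb  N=0 Z=0
after 10: R0=0x18 R1=0x77 R2=0x4f R3=0x52 R4=0xdb  N=0 Z=0
-- IRQ taken; context saved, return-PC = 11 --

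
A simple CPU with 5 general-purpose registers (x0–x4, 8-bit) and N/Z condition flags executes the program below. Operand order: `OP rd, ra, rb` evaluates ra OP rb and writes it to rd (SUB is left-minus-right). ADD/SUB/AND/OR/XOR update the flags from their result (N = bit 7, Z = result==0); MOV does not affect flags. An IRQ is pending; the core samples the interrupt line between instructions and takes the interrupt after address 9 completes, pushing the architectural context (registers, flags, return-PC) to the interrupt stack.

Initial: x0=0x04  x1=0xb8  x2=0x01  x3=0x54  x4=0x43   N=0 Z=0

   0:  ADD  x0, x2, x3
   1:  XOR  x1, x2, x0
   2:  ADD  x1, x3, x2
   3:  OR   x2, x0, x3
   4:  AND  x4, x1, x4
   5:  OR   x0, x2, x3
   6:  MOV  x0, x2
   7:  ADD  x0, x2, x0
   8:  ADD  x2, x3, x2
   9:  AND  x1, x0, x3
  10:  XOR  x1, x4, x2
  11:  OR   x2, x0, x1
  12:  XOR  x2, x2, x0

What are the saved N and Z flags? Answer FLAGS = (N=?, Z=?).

FLAGS = (N=0, Z=1)

after  0: x0=0x55 x1=0xb8 x2=0x01 x3=0x54 x4=0x43  N=0 Z=0
after  1: x0=0x55 x1=0x54 x2=0x01 x3=0x54 x4=0x43  N=0 Z=0
after  2: x0=0x55 x1=0x55 x2=0x01 x3=0x54 x4=0x43  N=0 Z=0
after  3: x0=0x55 x1=0x55 x2=0x55 x3=0x54 x4=0x43  N=0 Z=0
after  4: x0=0x55 x1=0x55 x2=0x55 x3=0x54 x4=0x41  N=0 Z=0
after  5: x0=0x55 x1=0x55 x2=0x55 x3=0x54 x4=0x41  N=0 Z=0
after  6: x0=0x55 x1=0x55 x2=0x55 x3=0x54 x4=0x41  N=0 Z=0
after  7: x0=0xaa x1=0x55 x2=0x55 x3=0x54 x4=0x41  N=1 Z=0
after  8: x0=0xaa x1=0x55 x2=0xa9 x3=0x54 x4=0x41  N=1 Z=0
after  9: x0=0xaa x1=0x00 x2=0xa9 x3=0x54 x4=0x41  N=0 Z=1
-- IRQ taken; context saved, return-PC = 10 --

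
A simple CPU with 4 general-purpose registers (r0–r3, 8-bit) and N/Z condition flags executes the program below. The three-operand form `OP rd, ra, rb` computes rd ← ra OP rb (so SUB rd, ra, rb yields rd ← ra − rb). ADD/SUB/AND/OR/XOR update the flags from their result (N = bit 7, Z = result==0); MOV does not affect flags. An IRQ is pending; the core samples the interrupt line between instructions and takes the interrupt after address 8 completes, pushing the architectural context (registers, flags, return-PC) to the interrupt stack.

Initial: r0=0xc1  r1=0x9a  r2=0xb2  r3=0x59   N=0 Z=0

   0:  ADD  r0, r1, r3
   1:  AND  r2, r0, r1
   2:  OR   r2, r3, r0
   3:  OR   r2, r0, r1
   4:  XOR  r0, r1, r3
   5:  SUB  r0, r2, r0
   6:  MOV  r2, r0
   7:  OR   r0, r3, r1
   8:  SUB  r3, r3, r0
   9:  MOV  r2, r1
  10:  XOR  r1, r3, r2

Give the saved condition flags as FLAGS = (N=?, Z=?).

FLAGS = (N=0, Z=0)

after  0: r0=0xf3 r1=0x9a r2=0xb2 r3=0x59  N=1 Z=0
after  1: r0=0xf3 r1=0x9a r2=0x92 r3=0x59  N=1 Z=0
after  2: r0=0xf3 r1=0x9a r2=0xfb r3=0x59  N=1 Z=0
after  3: r0=0xf3 r1=0x9a r2=0xfb r3=0x59  N=1 Z=0
after  4: r0=0xc3 r1=0x9a r2=0xfb r3=0x59  N=1 Z=0
after  5: r0=0x38 r1=0x9a r2=0xfb r3=0x59  N=0 Z=0
after  6: r0=0x38 r1=0x9a r2=0x38 r3=0x59  N=0 Z=0
after  7: r0=0xdb r1=0x9a r2=0x38 r3=0x59  N=1 Z=0
after  8: r0=0xdb r1=0x9a r2=0x38 r3=0x7e  N=0 Z=0
-- IRQ taken; context saved, return-PC = 9 --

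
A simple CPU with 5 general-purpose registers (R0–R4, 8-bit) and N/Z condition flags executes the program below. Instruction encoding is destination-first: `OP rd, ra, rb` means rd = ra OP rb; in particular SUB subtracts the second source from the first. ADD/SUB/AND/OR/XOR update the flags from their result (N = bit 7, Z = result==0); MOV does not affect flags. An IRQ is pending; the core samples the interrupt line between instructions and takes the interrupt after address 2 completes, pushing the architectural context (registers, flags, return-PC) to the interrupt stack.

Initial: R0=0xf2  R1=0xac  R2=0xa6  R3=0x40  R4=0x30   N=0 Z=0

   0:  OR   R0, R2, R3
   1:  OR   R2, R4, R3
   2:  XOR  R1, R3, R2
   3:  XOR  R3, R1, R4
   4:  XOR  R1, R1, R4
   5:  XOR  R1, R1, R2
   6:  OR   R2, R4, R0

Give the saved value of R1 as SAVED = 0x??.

after  0: R0=0xe6 R1=0xac R2=0xa6 R3=0x40 R4=0x30  N=1 Z=0
after  1: R0=0xe6 R1=0xac R2=0x70 R3=0x40 R4=0x30  N=0 Z=0
after  2: R0=0xe6 R1=0x30 R2=0x70 R3=0x40 R4=0x30  N=0 Z=0
-- IRQ taken; context saved, return-PC = 3 --

SAVED = 0x30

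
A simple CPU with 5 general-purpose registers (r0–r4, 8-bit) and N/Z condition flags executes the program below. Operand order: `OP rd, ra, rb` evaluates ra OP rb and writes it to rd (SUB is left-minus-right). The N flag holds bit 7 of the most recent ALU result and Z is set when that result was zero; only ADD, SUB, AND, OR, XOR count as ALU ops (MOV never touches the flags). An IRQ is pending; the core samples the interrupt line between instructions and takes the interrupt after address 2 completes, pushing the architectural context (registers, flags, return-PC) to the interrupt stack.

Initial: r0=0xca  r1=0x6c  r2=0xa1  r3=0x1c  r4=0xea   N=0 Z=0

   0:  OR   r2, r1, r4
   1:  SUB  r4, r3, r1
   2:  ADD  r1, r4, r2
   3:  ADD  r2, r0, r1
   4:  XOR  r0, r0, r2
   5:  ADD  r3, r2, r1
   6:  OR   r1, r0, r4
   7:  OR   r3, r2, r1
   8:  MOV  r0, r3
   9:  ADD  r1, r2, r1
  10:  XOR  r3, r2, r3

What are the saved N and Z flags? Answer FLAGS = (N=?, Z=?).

after  0: r0=0xca r1=0x6c r2=0xee r3=0x1c r4=0xea  N=1 Z=0
after  1: r0=0xca r1=0x6c r2=0xee r3=0x1c r4=0xb0  N=1 Z=0
after  2: r0=0xca r1=0x9e r2=0xee r3=0x1c r4=0xb0  N=1 Z=0
-- IRQ taken; context saved, return-PC = 3 --

FLAGS = (N=1, Z=0)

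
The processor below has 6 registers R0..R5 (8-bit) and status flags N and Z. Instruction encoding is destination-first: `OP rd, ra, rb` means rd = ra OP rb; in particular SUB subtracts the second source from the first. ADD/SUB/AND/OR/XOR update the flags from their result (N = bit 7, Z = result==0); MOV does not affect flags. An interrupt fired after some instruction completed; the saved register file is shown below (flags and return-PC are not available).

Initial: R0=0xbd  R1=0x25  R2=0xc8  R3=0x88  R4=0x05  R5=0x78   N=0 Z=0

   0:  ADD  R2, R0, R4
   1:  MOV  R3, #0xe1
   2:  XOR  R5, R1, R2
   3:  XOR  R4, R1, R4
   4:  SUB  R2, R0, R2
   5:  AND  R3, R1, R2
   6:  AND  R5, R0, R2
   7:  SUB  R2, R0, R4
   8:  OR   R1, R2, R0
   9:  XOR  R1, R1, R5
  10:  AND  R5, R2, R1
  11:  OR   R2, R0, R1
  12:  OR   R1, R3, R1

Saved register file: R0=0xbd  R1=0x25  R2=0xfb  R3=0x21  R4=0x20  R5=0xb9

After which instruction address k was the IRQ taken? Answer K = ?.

K = 6

after  0: R0=0xbd R1=0x25 R2=0xc2 R3=0x88 R4=0x05 R5=0x78  N=1 Z=0
after  1: R0=0xbd R1=0x25 R2=0xc2 R3=0xe1 R4=0x05 R5=0x78  N=1 Z=0
after  2: R0=0xbd R1=0x25 R2=0xc2 R3=0xe1 R4=0x05 R5=0xe7  N=1 Z=0
after  3: R0=0xbd R1=0x25 R2=0xc2 R3=0xe1 R4=0x20 R5=0xe7  N=0 Z=0
after  4: R0=0xbd R1=0x25 R2=0xfb R3=0xe1 R4=0x20 R5=0xe7  N=1 Z=0
after  5: R0=0xbd R1=0x25 R2=0xfb R3=0x21 R4=0x20 R5=0xe7  N=0 Z=0
after  6: R0=0xbd R1=0x25 R2=0xfb R3=0x21 R4=0x20 R5=0xb9  N=1 Z=0
-- IRQ taken; context saved, return-PC = 7 --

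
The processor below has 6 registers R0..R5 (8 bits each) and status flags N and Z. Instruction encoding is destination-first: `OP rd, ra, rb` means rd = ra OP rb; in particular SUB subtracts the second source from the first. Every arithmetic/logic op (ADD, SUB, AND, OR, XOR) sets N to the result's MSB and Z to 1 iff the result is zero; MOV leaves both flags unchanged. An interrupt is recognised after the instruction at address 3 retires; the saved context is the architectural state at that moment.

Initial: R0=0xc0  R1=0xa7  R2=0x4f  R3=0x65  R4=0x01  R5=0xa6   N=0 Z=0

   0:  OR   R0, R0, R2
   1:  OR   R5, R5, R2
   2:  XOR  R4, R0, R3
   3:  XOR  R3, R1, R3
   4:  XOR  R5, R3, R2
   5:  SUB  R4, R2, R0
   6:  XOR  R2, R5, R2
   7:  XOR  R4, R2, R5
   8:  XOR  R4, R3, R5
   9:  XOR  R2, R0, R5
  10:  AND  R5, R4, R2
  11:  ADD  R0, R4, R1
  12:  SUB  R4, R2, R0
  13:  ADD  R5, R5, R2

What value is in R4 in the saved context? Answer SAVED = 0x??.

after  0: R0=0xcf R1=0xa7 R2=0x4f R3=0x65 R4=0x01 R5=0xa6  N=1 Z=0
after  1: R0=0xcf R1=0xa7 R2=0x4f R3=0x65 R4=0x01 R5=0xef  N=1 Z=0
after  2: R0=0xcf R1=0xa7 R2=0x4f R3=0x65 R4=0xaa R5=0xef  N=1 Z=0
after  3: R0=0xcf R1=0xa7 R2=0x4f R3=0xc2 R4=0xaa R5=0xef  N=1 Z=0
-- IRQ taken; context saved, return-PC = 4 --

SAVED = 0xaa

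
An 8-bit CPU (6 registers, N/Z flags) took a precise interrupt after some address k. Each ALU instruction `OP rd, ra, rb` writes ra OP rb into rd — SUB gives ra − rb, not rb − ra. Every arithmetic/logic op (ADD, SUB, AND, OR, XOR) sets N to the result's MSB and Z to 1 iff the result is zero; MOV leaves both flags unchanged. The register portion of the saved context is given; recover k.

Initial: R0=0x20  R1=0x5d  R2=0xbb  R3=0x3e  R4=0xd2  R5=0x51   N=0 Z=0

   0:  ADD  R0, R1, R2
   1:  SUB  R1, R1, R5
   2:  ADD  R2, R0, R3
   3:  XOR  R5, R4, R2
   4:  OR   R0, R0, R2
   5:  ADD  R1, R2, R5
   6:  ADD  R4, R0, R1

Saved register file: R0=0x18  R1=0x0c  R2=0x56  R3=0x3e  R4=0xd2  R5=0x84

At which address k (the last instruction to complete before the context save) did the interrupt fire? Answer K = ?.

K = 3

after  0: R0=0x18 R1=0x5d R2=0xbb R3=0x3e R4=0xd2 R5=0x51  N=0 Z=0
after  1: R0=0x18 R1=0x0c R2=0xbb R3=0x3e R4=0xd2 R5=0x51  N=0 Z=0
after  2: R0=0x18 R1=0x0c R2=0x56 R3=0x3e R4=0xd2 R5=0x51  N=0 Z=0
after  3: R0=0x18 R1=0x0c R2=0x56 R3=0x3e R4=0xd2 R5=0x84  N=1 Z=0
-- IRQ taken; context saved, return-PC = 4 --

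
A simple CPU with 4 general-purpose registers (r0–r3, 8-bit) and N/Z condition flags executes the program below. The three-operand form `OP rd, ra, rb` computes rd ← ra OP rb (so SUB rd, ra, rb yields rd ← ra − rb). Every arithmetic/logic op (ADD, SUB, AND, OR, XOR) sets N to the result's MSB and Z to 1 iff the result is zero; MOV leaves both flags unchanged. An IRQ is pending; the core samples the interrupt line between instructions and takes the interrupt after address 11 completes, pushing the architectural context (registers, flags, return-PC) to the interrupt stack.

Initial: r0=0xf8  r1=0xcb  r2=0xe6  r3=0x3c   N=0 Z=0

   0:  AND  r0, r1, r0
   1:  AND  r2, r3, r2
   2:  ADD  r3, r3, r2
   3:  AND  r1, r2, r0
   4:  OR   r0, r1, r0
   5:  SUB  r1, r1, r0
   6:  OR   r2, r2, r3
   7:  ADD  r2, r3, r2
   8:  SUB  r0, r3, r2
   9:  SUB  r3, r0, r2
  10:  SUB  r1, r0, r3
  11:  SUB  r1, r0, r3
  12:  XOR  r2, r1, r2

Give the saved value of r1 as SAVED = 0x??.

after  0: r0=0xc8 r1=0xcb r2=0xe6 r3=0x3c  N=1 Z=0
after  1: r0=0xc8 r1=0xcb r2=0x24 r3=0x3c  N=0 Z=0
after  2: r0=0xc8 r1=0xcb r2=0x24 r3=0x60  N=0 Z=0
after  3: r0=0xc8 r1=0x00 r2=0x24 r3=0x60  N=0 Z=1
after  4: r0=0xc8 r1=0x00 r2=0x24 r3=0x60  N=1 Z=0
after  5: r0=0xc8 r1=0x38 r2=0x24 r3=0x60  N=0 Z=0
after  6: r0=0xc8 r1=0x38 r2=0x64 r3=0x60  N=0 Z=0
after  7: r0=0xc8 r1=0x38 r2=0xc4 r3=0x60  N=1 Z=0
after  8: r0=0x9c r1=0x38 r2=0xc4 r3=0x60  N=1 Z=0
after  9: r0=0x9c r1=0x38 r2=0xc4 r3=0xd8  N=1 Z=0
after 10: r0=0x9c r1=0xc4 r2=0xc4 r3=0xd8  N=1 Z=0
after 11: r0=0x9c r1=0xc4 r2=0xc4 r3=0xd8  N=1 Z=0
-- IRQ taken; context saved, return-PC = 12 --

SAVED = 0xc4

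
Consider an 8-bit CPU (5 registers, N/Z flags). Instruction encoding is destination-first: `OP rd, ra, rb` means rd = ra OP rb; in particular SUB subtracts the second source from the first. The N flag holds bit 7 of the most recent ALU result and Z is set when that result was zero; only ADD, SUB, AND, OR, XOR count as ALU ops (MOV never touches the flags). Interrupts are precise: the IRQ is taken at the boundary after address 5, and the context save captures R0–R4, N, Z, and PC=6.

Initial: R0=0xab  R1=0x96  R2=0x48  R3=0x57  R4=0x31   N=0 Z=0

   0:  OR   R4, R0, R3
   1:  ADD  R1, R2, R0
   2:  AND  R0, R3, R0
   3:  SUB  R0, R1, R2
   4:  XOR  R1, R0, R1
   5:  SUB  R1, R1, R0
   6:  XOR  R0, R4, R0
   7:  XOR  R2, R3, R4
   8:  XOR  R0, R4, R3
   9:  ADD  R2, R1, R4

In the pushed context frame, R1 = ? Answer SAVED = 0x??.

SAVED = 0xad

after  0: R0=0xab R1=0x96 R2=0x48 R3=0x57 R4=0xff  N=1 Z=0
after  1: R0=0xab R1=0xf3 R2=0x48 R3=0x57 R4=0xff  N=1 Z=0
after  2: R0=0x03 R1=0xf3 R2=0x48 R3=0x57 R4=0xff  N=0 Z=0
after  3: R0=0xab R1=0xf3 R2=0x48 R3=0x57 R4=0xff  N=1 Z=0
after  4: R0=0xab R1=0x58 R2=0x48 R3=0x57 R4=0xff  N=0 Z=0
after  5: R0=0xab R1=0xad R2=0x48 R3=0x57 R4=0xff  N=1 Z=0
-- IRQ taken; context saved, return-PC = 6 --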